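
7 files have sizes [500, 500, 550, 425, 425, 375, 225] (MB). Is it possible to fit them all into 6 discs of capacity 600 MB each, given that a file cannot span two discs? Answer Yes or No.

Yes

A valid assignment using 6 discs:
  disc 1: 550 = 550
  disc 2: 500 = 500
  disc 3: 500 = 500
  disc 4: 425 = 425
  disc 5: 425 = 425
  disc 6: 375 + 225 = 600
Every load is within 600 MB, so 6 discs suffice.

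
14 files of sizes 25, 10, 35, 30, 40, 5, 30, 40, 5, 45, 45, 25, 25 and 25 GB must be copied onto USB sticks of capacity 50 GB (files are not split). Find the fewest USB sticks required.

Total = 45 + 45 + 40 + 40 + 35 + 30 + 30 + 25 + 25 + 25 + 25 + 10 + 5 + 5 = 385 GB.
Lower bound: ⌈385/50⌉ = 8 USB sticks.
A packing using 9 USB sticks:
  USB stick 1: 45 + 5 = 50
  USB stick 2: 45 + 5 = 50
  USB stick 3: 40 + 10 = 50
  USB stick 4: 40 = 40
  USB stick 5: 35 = 35
  USB stick 6: 30 = 30
  USB stick 7: 30 = 30
  USB stick 8: 25 + 25 = 50
  USB stick 9: 25 + 25 = 50
No arrangement into 8 USB sticks stays within capacity, so 9 is optimal.

9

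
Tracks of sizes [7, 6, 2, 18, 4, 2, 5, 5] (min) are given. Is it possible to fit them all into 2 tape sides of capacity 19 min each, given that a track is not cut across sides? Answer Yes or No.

Total = 49 min; ⌈49/19⌉ = 3.
At least 3 tape sides are required, but only 2 are allowed.

No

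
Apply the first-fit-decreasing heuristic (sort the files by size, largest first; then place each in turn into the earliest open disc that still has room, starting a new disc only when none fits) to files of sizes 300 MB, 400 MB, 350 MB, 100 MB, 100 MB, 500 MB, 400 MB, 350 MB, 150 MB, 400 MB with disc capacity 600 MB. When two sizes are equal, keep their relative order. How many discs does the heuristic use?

Sorted descending: 500, 400, 400, 400, 350, 350, 300, 150, 100, 100.
  500 → disc 1 (new)  [load 500/600]
  400 → disc 2 (new)  [load 400/600]
  400 → disc 3 (new)  [load 400/600]
  400 → disc 4 (new)  [load 400/600]
  350 → disc 5 (new)  [load 350/600]
  350 → disc 6 (new)  [load 350/600]
  300 → disc 7 (new)  [load 300/600]
  150 → disc 2  [load 550/600]
  100 → disc 1  [load 600/600]
  100 → disc 3  [load 500/600]
7 discs opened.

7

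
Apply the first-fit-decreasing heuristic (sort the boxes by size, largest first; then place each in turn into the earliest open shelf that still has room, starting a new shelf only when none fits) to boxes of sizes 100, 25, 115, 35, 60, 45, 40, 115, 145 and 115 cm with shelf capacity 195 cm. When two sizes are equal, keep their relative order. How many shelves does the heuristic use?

5

Sorted descending: 145, 115, 115, 115, 100, 60, 45, 40, 35, 25.
  145 → shelf 1 (new)  [load 145/195]
  115 → shelf 2 (new)  [load 115/195]
  115 → shelf 3 (new)  [load 115/195]
  115 → shelf 4 (new)  [load 115/195]
  100 → shelf 5 (new)  [load 100/195]
  60 → shelf 2  [load 175/195]
  45 → shelf 1  [load 190/195]
  40 → shelf 3  [load 155/195]
  35 → shelf 3  [load 190/195]
  25 → shelf 4  [load 140/195]
5 shelves opened.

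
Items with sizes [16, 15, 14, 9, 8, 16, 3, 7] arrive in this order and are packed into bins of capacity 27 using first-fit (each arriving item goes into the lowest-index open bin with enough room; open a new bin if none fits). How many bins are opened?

4

  16 → bin 1 (new)  [load 16/27]
  15 → bin 2 (new)  [load 15/27]
  14 → bin 3 (new)  [load 14/27]
  9 → bin 1  [load 25/27]
  8 → bin 2  [load 23/27]
  16 → bin 4 (new)  [load 16/27]
  3 → bin 2  [load 26/27]
  7 → bin 3  [load 21/27]
4 bins opened.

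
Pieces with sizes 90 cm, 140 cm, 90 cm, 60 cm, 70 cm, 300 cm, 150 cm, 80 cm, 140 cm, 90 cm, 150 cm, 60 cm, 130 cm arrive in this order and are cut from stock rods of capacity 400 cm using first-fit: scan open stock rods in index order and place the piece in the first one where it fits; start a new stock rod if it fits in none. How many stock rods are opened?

  90 → stock rod 1 (new)  [load 90/400]
  140 → stock rod 1  [load 230/400]
  90 → stock rod 1  [load 320/400]
  60 → stock rod 1  [load 380/400]
  70 → stock rod 2 (new)  [load 70/400]
  300 → stock rod 2  [load 370/400]
  150 → stock rod 3 (new)  [load 150/400]
  80 → stock rod 3  [load 230/400]
  140 → stock rod 3  [load 370/400]
  90 → stock rod 4 (new)  [load 90/400]
  150 → stock rod 4  [load 240/400]
  60 → stock rod 4  [load 300/400]
  130 → stock rod 5 (new)  [load 130/400]
5 stock rods opened.

5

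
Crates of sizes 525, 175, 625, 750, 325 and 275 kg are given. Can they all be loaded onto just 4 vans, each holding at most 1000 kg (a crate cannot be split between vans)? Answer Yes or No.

A valid assignment using 3 vans:
  van 1: 750 + 175 = 925
  van 2: 625 + 325 = 950
  van 3: 525 + 275 = 800
That uses only 3 ≤ 4, so 4 vans are enough.

Yes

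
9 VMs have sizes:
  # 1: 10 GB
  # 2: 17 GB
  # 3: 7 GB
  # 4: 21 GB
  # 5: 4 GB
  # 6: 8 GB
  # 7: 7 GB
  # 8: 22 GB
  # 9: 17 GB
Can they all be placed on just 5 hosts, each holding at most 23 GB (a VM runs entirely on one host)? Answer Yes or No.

No

Total = 113 GB; ⌈113/23⌉ = 5.
The bound of 5 does not rule out 5, but exhaustive search shows no assignment into 5 hosts of capacity 23 GB exists — the minimum is 6.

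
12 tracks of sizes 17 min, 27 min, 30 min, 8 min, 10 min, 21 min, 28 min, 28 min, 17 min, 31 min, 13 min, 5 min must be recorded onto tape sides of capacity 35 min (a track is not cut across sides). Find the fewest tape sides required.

Total = 31 + 30 + 28 + 28 + 27 + 21 + 17 + 17 + 13 + 10 + 8 + 5 = 235 min.
Lower bound: ⌈235/35⌉ = 7 tape sides.
A packing using 8 tape sides:
  side 1: 31 = 31
  side 2: 30 + 5 = 35
  side 3: 28 = 28
  side 4: 28 = 28
  side 5: 27 + 8 = 35
  side 6: 21 + 13 = 34
  side 7: 17 + 17 = 34
  side 8: 10 = 10
No arrangement into 7 tape sides stays within capacity, so 8 is optimal.

8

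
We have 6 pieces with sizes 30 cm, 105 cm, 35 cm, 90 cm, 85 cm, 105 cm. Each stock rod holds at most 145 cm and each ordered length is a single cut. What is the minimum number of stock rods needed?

4

Total = 105 + 105 + 90 + 85 + 35 + 30 = 450 cm.
Lower bound: ⌈450/145⌉ = 4 stock rods.
A packing using 4 stock rods:
  stock rod 1: 105 + 35 = 140
  stock rod 2: 105 + 30 = 135
  stock rod 3: 90 = 90
  stock rod 4: 85 = 85
This matches the lower bound, so 4 is optimal.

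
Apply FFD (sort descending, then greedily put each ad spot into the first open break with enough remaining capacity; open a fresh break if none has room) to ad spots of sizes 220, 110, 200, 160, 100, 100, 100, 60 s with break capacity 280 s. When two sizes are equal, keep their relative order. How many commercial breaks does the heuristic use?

Sorted descending: 220, 200, 160, 110, 100, 100, 100, 60.
  220 → break 1 (new)  [load 220/280]
  200 → break 2 (new)  [load 200/280]
  160 → break 3 (new)  [load 160/280]
  110 → break 3  [load 270/280]
  100 → break 4 (new)  [load 100/280]
  100 → break 4  [load 200/280]
  100 → break 5 (new)  [load 100/280]
  60 → break 1  [load 280/280]
5 commercial breaks opened.

5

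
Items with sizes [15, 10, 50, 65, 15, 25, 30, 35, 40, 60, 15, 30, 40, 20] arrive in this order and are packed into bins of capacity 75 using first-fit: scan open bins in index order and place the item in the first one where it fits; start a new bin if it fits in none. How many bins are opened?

  15 → bin 1 (new)  [load 15/75]
  10 → bin 1  [load 25/75]
  50 → bin 1  [load 75/75]
  65 → bin 2 (new)  [load 65/75]
  15 → bin 3 (new)  [load 15/75]
  25 → bin 3  [load 40/75]
  30 → bin 3  [load 70/75]
  35 → bin 4 (new)  [load 35/75]
  40 → bin 4  [load 75/75]
  60 → bin 5 (new)  [load 60/75]
  15 → bin 5  [load 75/75]
  30 → bin 6 (new)  [load 30/75]
  40 → bin 6  [load 70/75]
  20 → bin 7 (new)  [load 20/75]
7 bins opened.

7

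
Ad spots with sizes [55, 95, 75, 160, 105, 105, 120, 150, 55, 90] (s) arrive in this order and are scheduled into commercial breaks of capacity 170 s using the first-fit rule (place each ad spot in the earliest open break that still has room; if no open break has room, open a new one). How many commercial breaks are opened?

8

  55 → break 1 (new)  [load 55/170]
  95 → break 1  [load 150/170]
  75 → break 2 (new)  [load 75/170]
  160 → break 3 (new)  [load 160/170]
  105 → break 4 (new)  [load 105/170]
  105 → break 5 (new)  [load 105/170]
  120 → break 6 (new)  [load 120/170]
  150 → break 7 (new)  [load 150/170]
  55 → break 2  [load 130/170]
  90 → break 8 (new)  [load 90/170]
8 commercial breaks opened.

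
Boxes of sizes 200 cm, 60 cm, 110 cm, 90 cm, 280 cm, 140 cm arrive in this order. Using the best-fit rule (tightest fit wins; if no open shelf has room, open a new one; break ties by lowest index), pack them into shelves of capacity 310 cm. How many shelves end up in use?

4

  200 → shelf 1 (new)  [load 200/310]
  60 → shelf 1  [load 260/310]
  110 → shelf 2 (new)  [load 110/310]
  90 → shelf 2  [load 200/310]
  280 → shelf 3 (new)  [load 280/310]
  140 → shelf 4 (new)  [load 140/310]
4 shelves opened.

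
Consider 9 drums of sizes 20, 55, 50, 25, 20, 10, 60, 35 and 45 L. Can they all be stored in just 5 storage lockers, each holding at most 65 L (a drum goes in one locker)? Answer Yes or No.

No

Total = 320 L; ⌈320/65⌉ = 5.
The bound of 5 does not rule out 5, but exhaustive search shows no assignment into 5 storage lockers of capacity 65 L exists — the minimum is 6.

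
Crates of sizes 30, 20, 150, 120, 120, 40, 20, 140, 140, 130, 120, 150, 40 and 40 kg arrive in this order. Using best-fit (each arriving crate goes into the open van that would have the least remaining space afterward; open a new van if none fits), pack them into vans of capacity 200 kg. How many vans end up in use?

8

  30 → van 1 (new)  [load 30/200]
  20 → van 1  [load 50/200]
  150 → van 1  [load 200/200]
  120 → van 2 (new)  [load 120/200]
  120 → van 3 (new)  [load 120/200]
  40 → van 2  [load 160/200]
  20 → van 2  [load 180/200]
  140 → van 4 (new)  [load 140/200]
  140 → van 5 (new)  [load 140/200]
  130 → van 6 (new)  [load 130/200]
  120 → van 7 (new)  [load 120/200]
  150 → van 8 (new)  [load 150/200]
  40 → van 8  [load 190/200]
  40 → van 4  [load 180/200]
8 vans opened.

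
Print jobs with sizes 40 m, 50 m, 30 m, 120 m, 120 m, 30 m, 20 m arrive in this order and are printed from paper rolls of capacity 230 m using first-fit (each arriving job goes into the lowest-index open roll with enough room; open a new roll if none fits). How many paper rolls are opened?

  40 → roll 1 (new)  [load 40/230]
  50 → roll 1  [load 90/230]
  30 → roll 1  [load 120/230]
  120 → roll 2 (new)  [load 120/230]
  120 → roll 3 (new)  [load 120/230]
  30 → roll 1  [load 150/230]
  20 → roll 1  [load 170/230]
3 paper rolls opened.

3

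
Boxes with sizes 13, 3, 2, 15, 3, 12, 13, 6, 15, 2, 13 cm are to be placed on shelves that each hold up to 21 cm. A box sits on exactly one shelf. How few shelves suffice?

6

Total = 15 + 15 + 13 + 13 + 13 + 12 + 6 + 3 + 3 + 2 + 2 = 97 cm.
Lower bound: ⌈97/21⌉ = 5 shelves.
Also, 6 boxes each exceed 21/2 cm, and no two of those can share a shelf, so at least 6 shelves are needed.
A packing using 6 shelves:
  shelf 1: 15 + 6 = 21
  shelf 2: 15 + 3 + 3 = 21
  shelf 3: 13 + 2 + 2 = 17
  shelf 4: 13 = 13
  shelf 5: 13 = 13
  shelf 6: 12 = 12
This matches the lower bound, so 6 is optimal.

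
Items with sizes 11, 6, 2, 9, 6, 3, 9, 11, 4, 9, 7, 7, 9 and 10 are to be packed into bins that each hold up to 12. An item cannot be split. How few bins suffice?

10

Total = 11 + 11 + 10 + 9 + 9 + 9 + 9 + 7 + 7 + 6 + 6 + 4 + 3 + 2 = 103.
Lower bound: ⌈103/12⌉ = 9 bins.
A packing using 10 bins:
  bin 1: 11 = 11
  bin 2: 11 = 11
  bin 3: 10 + 2 = 12
  bin 4: 9 + 3 = 12
  bin 5: 9 = 9
  bin 6: 9 = 9
  bin 7: 9 = 9
  bin 8: 7 + 4 = 11
  bin 9: 7 = 7
  bin 10: 6 + 6 = 12
No arrangement into 9 bins stays within capacity, so 10 is optimal.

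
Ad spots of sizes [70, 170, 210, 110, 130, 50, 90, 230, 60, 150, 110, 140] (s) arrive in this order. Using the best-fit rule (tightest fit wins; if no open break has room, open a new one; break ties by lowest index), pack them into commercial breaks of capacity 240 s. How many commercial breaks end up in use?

  70 → break 1 (new)  [load 70/240]
  170 → break 1  [load 240/240]
  210 → break 2 (new)  [load 210/240]
  110 → break 3 (new)  [load 110/240]
  130 → break 3  [load 240/240]
  50 → break 4 (new)  [load 50/240]
  90 → break 4  [load 140/240]
  230 → break 5 (new)  [load 230/240]
  60 → break 4  [load 200/240]
  150 → break 6 (new)  [load 150/240]
  110 → break 7 (new)  [load 110/240]
  140 → break 8 (new)  [load 140/240]
8 commercial breaks opened.

8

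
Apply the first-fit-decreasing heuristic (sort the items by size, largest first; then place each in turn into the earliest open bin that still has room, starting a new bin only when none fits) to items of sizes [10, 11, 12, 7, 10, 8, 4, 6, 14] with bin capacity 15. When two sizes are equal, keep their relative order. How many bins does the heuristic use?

7

Sorted descending: 14, 12, 11, 10, 10, 8, 7, 6, 4.
  14 → bin 1 (new)  [load 14/15]
  12 → bin 2 (new)  [load 12/15]
  11 → bin 3 (new)  [load 11/15]
  10 → bin 4 (new)  [load 10/15]
  10 → bin 5 (new)  [load 10/15]
  8 → bin 6 (new)  [load 8/15]
  7 → bin 6  [load 15/15]
  6 → bin 7 (new)  [load 6/15]
  4 → bin 3  [load 15/15]
7 bins opened.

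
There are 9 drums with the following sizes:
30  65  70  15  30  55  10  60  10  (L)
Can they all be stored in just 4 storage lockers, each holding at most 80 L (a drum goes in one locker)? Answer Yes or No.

No

Total = 345 L; ⌈345/80⌉ = 5.
At least 5 storage lockers are required, but only 4 are allowed.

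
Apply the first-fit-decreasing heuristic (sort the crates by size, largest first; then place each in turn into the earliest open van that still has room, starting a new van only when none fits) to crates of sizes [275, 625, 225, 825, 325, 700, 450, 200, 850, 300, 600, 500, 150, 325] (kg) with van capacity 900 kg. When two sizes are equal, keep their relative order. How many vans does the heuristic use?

Sorted descending: 850, 825, 700, 625, 600, 500, 450, 325, 325, 300, 275, 225, 200, 150.
  850 → van 1 (new)  [load 850/900]
  825 → van 2 (new)  [load 825/900]
  700 → van 3 (new)  [load 700/900]
  625 → van 4 (new)  [load 625/900]
  600 → van 5 (new)  [load 600/900]
  500 → van 6 (new)  [load 500/900]
  450 → van 7 (new)  [load 450/900]
  325 → van 6  [load 825/900]
  325 → van 7  [load 775/900]
  300 → van 5  [load 900/900]
  275 → van 4  [load 900/900]
  225 → van 8 (new)  [load 225/900]
  200 → van 3  [load 900/900]
  150 → van 8  [load 375/900]
8 vans opened.

8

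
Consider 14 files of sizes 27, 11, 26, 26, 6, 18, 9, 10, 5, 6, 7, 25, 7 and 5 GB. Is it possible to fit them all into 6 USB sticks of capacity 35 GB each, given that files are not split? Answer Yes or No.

Yes

A valid assignment using 6 USB sticks:
  USB stick 1: 27 + 7 = 34
  USB stick 2: 26 + 9 = 35
  USB stick 3: 26 + 7 = 33
  USB stick 4: 25 + 10 = 35
  USB stick 5: 18 + 11 + 6 = 35
  USB stick 6: 6 + 5 + 5 = 16
Every load is within 35 GB, so 6 USB sticks suffice.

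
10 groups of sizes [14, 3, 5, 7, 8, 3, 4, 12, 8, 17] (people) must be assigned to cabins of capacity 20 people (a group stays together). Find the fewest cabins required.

Total = 17 + 14 + 12 + 8 + 8 + 7 + 5 + 4 + 3 + 3 = 81 people.
Lower bound: ⌈81/20⌉ = 5 cabins.
A packing using 5 cabins:
  cabin 1: 17 + 3 = 20
  cabin 2: 14 + 5 = 19
  cabin 3: 12 + 8 = 20
  cabin 4: 8 + 7 + 4 = 19
  cabin 5: 3 = 3
This matches the lower bound, so 5 is optimal.

5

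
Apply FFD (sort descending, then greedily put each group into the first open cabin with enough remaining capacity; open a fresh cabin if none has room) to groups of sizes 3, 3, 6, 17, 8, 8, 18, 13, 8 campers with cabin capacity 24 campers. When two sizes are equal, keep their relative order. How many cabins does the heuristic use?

Sorted descending: 18, 17, 13, 8, 8, 8, 6, 3, 3.
  18 → cabin 1 (new)  [load 18/24]
  17 → cabin 2 (new)  [load 17/24]
  13 → cabin 3 (new)  [load 13/24]
  8 → cabin 3  [load 21/24]
  8 → cabin 4 (new)  [load 8/24]
  8 → cabin 4  [load 16/24]
  6 → cabin 1  [load 24/24]
  3 → cabin 2  [load 20/24]
  3 → cabin 2  [load 23/24]
4 cabins opened.

4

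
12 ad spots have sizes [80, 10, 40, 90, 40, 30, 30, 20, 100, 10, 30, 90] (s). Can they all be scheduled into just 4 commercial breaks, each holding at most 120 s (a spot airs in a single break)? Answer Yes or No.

No

Total = 570 s; ⌈570/120⌉ = 5.
At least 5 commercial breaks are required, but only 4 are allowed.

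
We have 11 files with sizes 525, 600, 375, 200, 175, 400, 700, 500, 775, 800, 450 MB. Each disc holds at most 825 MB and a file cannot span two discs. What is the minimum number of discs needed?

8

Total = 800 + 775 + 700 + 600 + 525 + 500 + 450 + 400 + 375 + 200 + 175 = 5500 MB.
Lower bound: ⌈5500/825⌉ = 7 discs.
A packing using 8 discs:
  disc 1: 800 = 800
  disc 2: 775 = 775
  disc 3: 700 = 700
  disc 4: 600 + 200 = 800
  disc 5: 525 + 175 = 700
  disc 6: 500 = 500
  disc 7: 450 + 375 = 825
  disc 8: 400 = 400
No arrangement into 7 discs stays within capacity, so 8 is optimal.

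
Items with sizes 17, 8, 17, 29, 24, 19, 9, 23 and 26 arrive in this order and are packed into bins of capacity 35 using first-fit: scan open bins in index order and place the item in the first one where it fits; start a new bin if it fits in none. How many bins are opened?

  17 → bin 1 (new)  [load 17/35]
  8 → bin 1  [load 25/35]
  17 → bin 2 (new)  [load 17/35]
  29 → bin 3 (new)  [load 29/35]
  24 → bin 4 (new)  [load 24/35]
  19 → bin 5 (new)  [load 19/35]
  9 → bin 1  [load 34/35]
  23 → bin 6 (new)  [load 23/35]
  26 → bin 7 (new)  [load 26/35]
7 bins opened.

7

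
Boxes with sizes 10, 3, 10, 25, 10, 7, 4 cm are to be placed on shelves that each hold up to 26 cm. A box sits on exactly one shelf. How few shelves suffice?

3

Total = 25 + 10 + 10 + 10 + 7 + 4 + 3 = 69 cm.
Lower bound: ⌈69/26⌉ = 3 shelves.
A packing using 3 shelves:
  shelf 1: 25 = 25
  shelf 2: 10 + 10 + 4 = 24
  shelf 3: 10 + 7 + 3 = 20
This matches the lower bound, so 3 is optimal.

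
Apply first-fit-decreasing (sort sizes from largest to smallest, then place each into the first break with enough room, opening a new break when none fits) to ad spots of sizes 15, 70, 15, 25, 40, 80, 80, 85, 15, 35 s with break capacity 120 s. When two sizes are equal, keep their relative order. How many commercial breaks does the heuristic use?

4

Sorted descending: 85, 80, 80, 70, 40, 35, 25, 15, 15, 15.
  85 → break 1 (new)  [load 85/120]
  80 → break 2 (new)  [load 80/120]
  80 → break 3 (new)  [load 80/120]
  70 → break 4 (new)  [load 70/120]
  40 → break 2  [load 120/120]
  35 → break 1  [load 120/120]
  25 → break 3  [load 105/120]
  15 → break 3  [load 120/120]
  15 → break 4  [load 85/120]
  15 → break 4  [load 100/120]
4 commercial breaks opened.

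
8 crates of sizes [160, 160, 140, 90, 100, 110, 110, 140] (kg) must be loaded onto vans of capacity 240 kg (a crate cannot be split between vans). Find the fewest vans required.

5

Total = 160 + 160 + 140 + 140 + 110 + 110 + 100 + 90 = 1010 kg.
Lower bound: ⌈1010/240⌉ = 5 vans.
A packing using 5 vans:
  van 1: 160 = 160
  van 2: 160 = 160
  van 3: 140 + 100 = 240
  van 4: 140 + 90 = 230
  van 5: 110 + 110 = 220
This matches the lower bound, so 5 is optimal.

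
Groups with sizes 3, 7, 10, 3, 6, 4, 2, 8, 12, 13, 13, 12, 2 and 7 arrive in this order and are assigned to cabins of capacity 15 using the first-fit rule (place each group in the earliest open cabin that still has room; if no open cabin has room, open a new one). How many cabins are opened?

  3 → cabin 1 (new)  [load 3/15]
  7 → cabin 1  [load 10/15]
  10 → cabin 2 (new)  [load 10/15]
  3 → cabin 1  [load 13/15]
  6 → cabin 3 (new)  [load 6/15]
  4 → cabin 2  [load 14/15]
  2 → cabin 1  [load 15/15]
  8 → cabin 3  [load 14/15]
  12 → cabin 4 (new)  [load 12/15]
  13 → cabin 5 (new)  [load 13/15]
  13 → cabin 6 (new)  [load 13/15]
  12 → cabin 7 (new)  [load 12/15]
  2 → cabin 4  [load 14/15]
  7 → cabin 8 (new)  [load 7/15]
8 cabins opened.

8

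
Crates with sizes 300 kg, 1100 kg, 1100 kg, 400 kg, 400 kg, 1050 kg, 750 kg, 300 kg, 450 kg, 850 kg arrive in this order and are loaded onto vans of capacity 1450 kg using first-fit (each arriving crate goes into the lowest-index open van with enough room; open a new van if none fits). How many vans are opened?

  300 → van 1 (new)  [load 300/1450]
  1100 → van 1  [load 1400/1450]
  1100 → van 2 (new)  [load 1100/1450]
  400 → van 3 (new)  [load 400/1450]
  400 → van 3  [load 800/1450]
  1050 → van 4 (new)  [load 1050/1450]
  750 → van 5 (new)  [load 750/1450]
  300 → van 2  [load 1400/1450]
  450 → van 3  [load 1250/1450]
  850 → van 6 (new)  [load 850/1450]
6 vans opened.

6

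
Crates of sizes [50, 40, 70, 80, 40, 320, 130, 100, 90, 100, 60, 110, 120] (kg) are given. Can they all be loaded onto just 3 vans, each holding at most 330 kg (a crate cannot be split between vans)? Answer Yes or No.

No

Total = 1310 kg; ⌈1310/330⌉ = 4.
At least 4 vans are required, but only 3 are allowed.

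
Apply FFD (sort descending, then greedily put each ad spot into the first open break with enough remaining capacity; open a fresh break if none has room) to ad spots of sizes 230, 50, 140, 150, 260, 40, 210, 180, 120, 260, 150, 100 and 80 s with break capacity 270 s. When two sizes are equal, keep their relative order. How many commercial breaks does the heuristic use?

8

Sorted descending: 260, 260, 230, 210, 180, 150, 150, 140, 120, 100, 80, 50, 40.
  260 → break 1 (new)  [load 260/270]
  260 → break 2 (new)  [load 260/270]
  230 → break 3 (new)  [load 230/270]
  210 → break 4 (new)  [load 210/270]
  180 → break 5 (new)  [load 180/270]
  150 → break 6 (new)  [load 150/270]
  150 → break 7 (new)  [load 150/270]
  140 → break 8 (new)  [load 140/270]
  120 → break 6  [load 270/270]
  100 → break 7  [load 250/270]
  80 → break 5  [load 260/270]
  50 → break 4  [load 260/270]
  40 → break 3  [load 270/270]
8 commercial breaks opened.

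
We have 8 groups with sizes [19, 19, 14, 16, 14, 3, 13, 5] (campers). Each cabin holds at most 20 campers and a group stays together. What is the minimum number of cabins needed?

Total = 19 + 19 + 16 + 14 + 14 + 13 + 5 + 3 = 103 campers.
Lower bound: ⌈103/20⌉ = 6 cabins.
A packing using 6 cabins:
  cabin 1: 19 = 19
  cabin 2: 19 = 19
  cabin 3: 16 + 3 = 19
  cabin 4: 14 + 5 = 19
  cabin 5: 14 = 14
  cabin 6: 13 = 13
This matches the lower bound, so 6 is optimal.

6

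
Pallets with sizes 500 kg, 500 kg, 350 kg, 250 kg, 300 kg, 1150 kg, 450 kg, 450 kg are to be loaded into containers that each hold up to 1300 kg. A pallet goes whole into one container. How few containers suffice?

4

Total = 1150 + 500 + 500 + 450 + 450 + 350 + 300 + 250 = 3950 kg.
Lower bound: ⌈3950/1300⌉ = 4 containers.
A packing using 4 containers:
  container 1: 1150 = 1150
  container 2: 500 + 500 + 300 = 1300
  container 3: 450 + 450 + 350 = 1250
  container 4: 250 = 250
This matches the lower bound, so 4 is optimal.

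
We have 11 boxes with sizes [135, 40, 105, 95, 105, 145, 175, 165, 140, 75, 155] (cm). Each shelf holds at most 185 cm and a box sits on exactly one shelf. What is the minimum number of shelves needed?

Total = 175 + 165 + 155 + 145 + 140 + 135 + 105 + 105 + 95 + 75 + 40 = 1335 cm.
Lower bound: ⌈1335/185⌉ = 8 shelves.
Also, 9 boxes each exceed 185/2 cm, and no two of those can share a shelf, so at least 9 shelves are needed.
A packing using 9 shelves:
  shelf 1: 175 = 175
  shelf 2: 165 = 165
  shelf 3: 155 = 155
  shelf 4: 145 + 40 = 185
  shelf 5: 140 = 140
  shelf 6: 135 = 135
  shelf 7: 105 + 75 = 180
  shelf 8: 105 = 105
  shelf 9: 95 = 95
This matches the lower bound, so 9 is optimal.

9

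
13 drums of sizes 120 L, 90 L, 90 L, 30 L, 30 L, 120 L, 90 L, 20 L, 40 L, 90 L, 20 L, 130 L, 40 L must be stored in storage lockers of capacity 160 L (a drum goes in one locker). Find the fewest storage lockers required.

Total = 130 + 120 + 120 + 90 + 90 + 90 + 90 + 40 + 40 + 30 + 30 + 20 + 20 = 910 L.
Lower bound: ⌈910/160⌉ = 6 storage lockers.
Also, 7 drums each exceed 80 L, and no two of those can share a locker, so at least 7 storage lockers are needed.
A packing using 7 storage lockers:
  locker 1: 130 + 30 = 160
  locker 2: 120 + 40 = 160
  locker 3: 120 + 40 = 160
  locker 4: 90 + 30 + 20 + 20 = 160
  locker 5: 90 = 90
  locker 6: 90 = 90
  locker 7: 90 = 90
This matches the lower bound, so 7 is optimal.

7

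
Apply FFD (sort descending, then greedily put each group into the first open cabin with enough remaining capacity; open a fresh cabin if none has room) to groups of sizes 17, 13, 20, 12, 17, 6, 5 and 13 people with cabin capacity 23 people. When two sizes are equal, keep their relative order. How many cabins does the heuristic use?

6

Sorted descending: 20, 17, 17, 13, 13, 12, 6, 5.
  20 → cabin 1 (new)  [load 20/23]
  17 → cabin 2 (new)  [load 17/23]
  17 → cabin 3 (new)  [load 17/23]
  13 → cabin 4 (new)  [load 13/23]
  13 → cabin 5 (new)  [load 13/23]
  12 → cabin 6 (new)  [load 12/23]
  6 → cabin 2  [load 23/23]
  5 → cabin 3  [load 22/23]
6 cabins opened.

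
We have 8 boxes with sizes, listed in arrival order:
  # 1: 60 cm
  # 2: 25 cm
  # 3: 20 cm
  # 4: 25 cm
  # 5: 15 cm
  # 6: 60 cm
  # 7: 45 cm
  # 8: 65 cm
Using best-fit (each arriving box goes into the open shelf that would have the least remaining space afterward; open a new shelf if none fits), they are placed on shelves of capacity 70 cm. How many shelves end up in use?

5

  60 → shelf 1 (new)  [load 60/70]
  25 → shelf 2 (new)  [load 25/70]
  20 → shelf 2  [load 45/70]
  25 → shelf 2  [load 70/70]
  15 → shelf 3 (new)  [load 15/70]
  60 → shelf 4 (new)  [load 60/70]
  45 → shelf 3  [load 60/70]
  65 → shelf 5 (new)  [load 65/70]
5 shelves opened.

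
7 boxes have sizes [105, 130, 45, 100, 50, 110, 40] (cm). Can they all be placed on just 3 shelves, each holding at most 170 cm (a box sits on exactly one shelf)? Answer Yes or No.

Total = 580 cm; ⌈580/170⌉ = 4.
At least 4 shelves are required, but only 3 are allowed.

No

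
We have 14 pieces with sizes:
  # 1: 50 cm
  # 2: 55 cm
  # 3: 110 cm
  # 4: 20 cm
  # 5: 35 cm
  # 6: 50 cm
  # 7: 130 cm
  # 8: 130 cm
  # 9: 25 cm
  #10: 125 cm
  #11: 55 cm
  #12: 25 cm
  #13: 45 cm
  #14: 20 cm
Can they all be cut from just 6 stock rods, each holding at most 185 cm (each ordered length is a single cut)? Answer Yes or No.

Yes

A valid assignment using 5 stock rods:
  stock rod 1: 130 + 55 = 185
  stock rod 2: 130 + 55 = 185
  stock rod 3: 125 + 50 = 175
  stock rod 4: 110 + 50 + 25 = 185
  stock rod 5: 45 + 35 + 25 + 20 + 20 = 145
That uses only 5 ≤ 6, so 6 stock rods are enough.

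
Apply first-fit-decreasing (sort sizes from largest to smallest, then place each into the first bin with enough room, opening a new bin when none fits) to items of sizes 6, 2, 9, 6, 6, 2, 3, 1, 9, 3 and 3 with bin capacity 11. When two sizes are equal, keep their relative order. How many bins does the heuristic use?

Sorted descending: 9, 9, 6, 6, 6, 3, 3, 3, 2, 2, 1.
  9 → bin 1 (new)  [load 9/11]
  9 → bin 2 (new)  [load 9/11]
  6 → bin 3 (new)  [load 6/11]
  6 → bin 4 (new)  [load 6/11]
  6 → bin 5 (new)  [load 6/11]
  3 → bin 3  [load 9/11]
  3 → bin 4  [load 9/11]
  3 → bin 5  [load 9/11]
  2 → bin 1  [load 11/11]
  2 → bin 2  [load 11/11]
  1 → bin 3  [load 10/11]
5 bins opened.

5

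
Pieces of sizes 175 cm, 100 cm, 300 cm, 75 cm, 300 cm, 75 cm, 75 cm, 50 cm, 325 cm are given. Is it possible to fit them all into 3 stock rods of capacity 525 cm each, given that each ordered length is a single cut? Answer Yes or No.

Yes

A valid assignment using 3 stock rods:
  stock rod 1: 325 + 175 = 500
  stock rod 2: 300 + 100 + 75 + 50 = 525
  stock rod 3: 300 + 75 + 75 = 450
Every load is within 525 cm, so 3 stock rods suffice.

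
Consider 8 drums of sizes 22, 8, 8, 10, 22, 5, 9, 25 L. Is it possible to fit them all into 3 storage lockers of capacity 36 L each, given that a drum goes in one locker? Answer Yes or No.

Total = 109 L; ⌈109/36⌉ = 4.
At least 4 storage lockers are required, but only 3 are allowed.

No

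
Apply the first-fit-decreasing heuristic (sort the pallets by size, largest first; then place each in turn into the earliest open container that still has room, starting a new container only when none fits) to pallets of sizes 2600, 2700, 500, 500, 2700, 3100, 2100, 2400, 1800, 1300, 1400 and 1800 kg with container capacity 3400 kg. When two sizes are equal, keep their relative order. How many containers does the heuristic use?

Sorted descending: 3100, 2700, 2700, 2600, 2400, 2100, 1800, 1800, 1400, 1300, 500, 500.
  3100 → container 1 (new)  [load 3100/3400]
  2700 → container 2 (new)  [load 2700/3400]
  2700 → container 3 (new)  [load 2700/3400]
  2600 → container 4 (new)  [load 2600/3400]
  2400 → container 5 (new)  [load 2400/3400]
  2100 → container 6 (new)  [load 2100/3400]
  1800 → container 7 (new)  [load 1800/3400]
  1800 → container 8 (new)  [load 1800/3400]
  1400 → container 7  [load 3200/3400]
  1300 → container 6  [load 3400/3400]
  500 → container 2  [load 3200/3400]
  500 → container 3  [load 3200/3400]
8 containers opened.

8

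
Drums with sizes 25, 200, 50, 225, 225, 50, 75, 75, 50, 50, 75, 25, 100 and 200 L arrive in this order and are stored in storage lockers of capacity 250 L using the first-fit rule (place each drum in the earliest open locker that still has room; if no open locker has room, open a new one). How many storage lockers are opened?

  25 → locker 1 (new)  [load 25/250]
  200 → locker 1  [load 225/250]
  50 → locker 2 (new)  [load 50/250]
  225 → locker 3 (new)  [load 225/250]
  225 → locker 4 (new)  [load 225/250]
  50 → locker 2  [load 100/250]
  75 → locker 2  [load 175/250]
  75 → locker 2  [load 250/250]
  50 → locker 5 (new)  [load 50/250]
  50 → locker 5  [load 100/250]
  75 → locker 5  [load 175/250]
  25 → locker 1  [load 250/250]
  100 → locker 6 (new)  [load 100/250]
  200 → locker 7 (new)  [load 200/250]
7 storage lockers opened.

7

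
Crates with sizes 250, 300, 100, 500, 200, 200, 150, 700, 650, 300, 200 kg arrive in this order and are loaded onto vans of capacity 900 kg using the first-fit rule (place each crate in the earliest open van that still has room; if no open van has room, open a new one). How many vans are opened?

5

  250 → van 1 (new)  [load 250/900]
  300 → van 1  [load 550/900]
  100 → van 1  [load 650/900]
  500 → van 2 (new)  [load 500/900]
  200 → van 1  [load 850/900]
  200 → van 2  [load 700/900]
  150 → van 2  [load 850/900]
  700 → van 3 (new)  [load 700/900]
  650 → van 4 (new)  [load 650/900]
  300 → van 5 (new)  [load 300/900]
  200 → van 3  [load 900/900]
5 vans opened.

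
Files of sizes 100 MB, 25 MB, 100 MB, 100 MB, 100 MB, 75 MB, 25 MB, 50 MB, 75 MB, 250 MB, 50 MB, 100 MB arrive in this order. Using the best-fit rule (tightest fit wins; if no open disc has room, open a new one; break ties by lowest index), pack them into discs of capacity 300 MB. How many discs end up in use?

4

  100 → disc 1 (new)  [load 100/300]
  25 → disc 1  [load 125/300]
  100 → disc 1  [load 225/300]
  100 → disc 2 (new)  [load 100/300]
  100 → disc 2  [load 200/300]
  75 → disc 1  [load 300/300]
  25 → disc 2  [load 225/300]
  50 → disc 2  [load 275/300]
  75 → disc 3 (new)  [load 75/300]
  250 → disc 4 (new)  [load 250/300]
  50 → disc 4  [load 300/300]
  100 → disc 3  [load 175/300]
4 discs opened.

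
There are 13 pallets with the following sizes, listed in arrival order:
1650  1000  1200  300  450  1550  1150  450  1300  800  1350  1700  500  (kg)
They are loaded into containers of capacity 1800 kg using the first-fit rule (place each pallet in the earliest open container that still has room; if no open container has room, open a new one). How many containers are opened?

  1650 → container 1 (new)  [load 1650/1800]
  1000 → container 2 (new)  [load 1000/1800]
  1200 → container 3 (new)  [load 1200/1800]
  300 → container 2  [load 1300/1800]
  450 → container 2  [load 1750/1800]
  1550 → container 4 (new)  [load 1550/1800]
  1150 → container 5 (new)  [load 1150/1800]
  450 → container 3  [load 1650/1800]
  1300 → container 6 (new)  [load 1300/1800]
  800 → container 7 (new)  [load 800/1800]
  1350 → container 8 (new)  [load 1350/1800]
  1700 → container 9 (new)  [load 1700/1800]
  500 → container 5  [load 1650/1800]
9 containers opened.

9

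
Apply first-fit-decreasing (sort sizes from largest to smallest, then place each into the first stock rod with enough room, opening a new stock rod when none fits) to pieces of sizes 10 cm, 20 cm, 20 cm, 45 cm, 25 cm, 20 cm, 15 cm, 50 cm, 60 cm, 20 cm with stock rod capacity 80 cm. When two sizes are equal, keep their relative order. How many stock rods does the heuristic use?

Sorted descending: 60, 50, 45, 25, 20, 20, 20, 20, 15, 10.
  60 → stock rod 1 (new)  [load 60/80]
  50 → stock rod 2 (new)  [load 50/80]
  45 → stock rod 3 (new)  [load 45/80]
  25 → stock rod 2  [load 75/80]
  20 → stock rod 1  [load 80/80]
  20 → stock rod 3  [load 65/80]
  20 → stock rod 4 (new)  [load 20/80]
  20 → stock rod 4  [load 40/80]
  15 → stock rod 3  [load 80/80]
  10 → stock rod 4  [load 50/80]
4 stock rods opened.

4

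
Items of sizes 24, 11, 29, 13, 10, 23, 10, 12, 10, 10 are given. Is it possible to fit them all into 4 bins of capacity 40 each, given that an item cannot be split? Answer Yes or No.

Yes

A valid assignment using 4 bins:
  bin 1: 29 + 11 = 40
  bin 2: 24 + 13 = 37
  bin 3: 23 + 12 = 35
  bin 4: 10 + 10 + 10 + 10 = 40
Every load is within 40, so 4 bins suffice.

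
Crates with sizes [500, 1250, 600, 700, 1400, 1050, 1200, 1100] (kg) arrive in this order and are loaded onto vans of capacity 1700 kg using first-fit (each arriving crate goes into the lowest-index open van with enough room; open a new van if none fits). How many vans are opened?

  500 → van 1 (new)  [load 500/1700]
  1250 → van 2 (new)  [load 1250/1700]
  600 → van 1  [load 1100/1700]
  700 → van 3 (new)  [load 700/1700]
  1400 → van 4 (new)  [load 1400/1700]
  1050 → van 5 (new)  [load 1050/1700]
  1200 → van 6 (new)  [load 1200/1700]
  1100 → van 7 (new)  [load 1100/1700]
7 vans opened.

7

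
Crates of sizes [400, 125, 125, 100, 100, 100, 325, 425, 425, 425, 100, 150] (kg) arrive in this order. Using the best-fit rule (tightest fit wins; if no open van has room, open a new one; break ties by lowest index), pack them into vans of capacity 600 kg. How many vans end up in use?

  400 → van 1 (new)  [load 400/600]
  125 → van 1  [load 525/600]
  125 → van 2 (new)  [load 125/600]
  100 → van 2  [load 225/600]
  100 → van 2  [load 325/600]
  100 → van 2  [load 425/600]
  325 → van 3 (new)  [load 325/600]
  425 → van 4 (new)  [load 425/600]
  425 → van 5 (new)  [load 425/600]
  425 → van 6 (new)  [load 425/600]
  100 → van 2  [load 525/600]
  150 → van 4  [load 575/600]
6 vans opened.

6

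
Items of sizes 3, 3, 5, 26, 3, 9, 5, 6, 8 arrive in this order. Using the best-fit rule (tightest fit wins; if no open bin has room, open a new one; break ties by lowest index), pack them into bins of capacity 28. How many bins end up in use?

3

  3 → bin 1 (new)  [load 3/28]
  3 → bin 1  [load 6/28]
  5 → bin 1  [load 11/28]
  26 → bin 2 (new)  [load 26/28]
  3 → bin 1  [load 14/28]
  9 → bin 1  [load 23/28]
  5 → bin 1  [load 28/28]
  6 → bin 3 (new)  [load 6/28]
  8 → bin 3  [load 14/28]
3 bins opened.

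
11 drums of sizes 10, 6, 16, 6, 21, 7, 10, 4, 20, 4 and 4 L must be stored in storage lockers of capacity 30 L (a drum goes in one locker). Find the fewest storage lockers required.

4

Total = 21 + 20 + 16 + 10 + 10 + 7 + 6 + 6 + 4 + 4 + 4 = 108 L.
Lower bound: ⌈108/30⌉ = 4 storage lockers.
A packing using 4 storage lockers:
  locker 1: 21 + 7 = 28
  locker 2: 20 + 10 = 30
  locker 3: 16 + 10 + 4 = 30
  locker 4: 6 + 6 + 4 + 4 = 20
This matches the lower bound, so 4 is optimal.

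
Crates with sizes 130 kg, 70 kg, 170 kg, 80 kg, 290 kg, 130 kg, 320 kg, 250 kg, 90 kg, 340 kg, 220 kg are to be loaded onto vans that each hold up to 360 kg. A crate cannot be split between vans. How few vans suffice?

7

Total = 340 + 320 + 290 + 250 + 220 + 170 + 130 + 130 + 90 + 80 + 70 = 2090 kg.
Lower bound: ⌈2090/360⌉ = 6 vans.
A packing using 7 vans:
  van 1: 340 = 340
  van 2: 320 = 320
  van 3: 290 + 70 = 360
  van 4: 250 + 90 = 340
  van 5: 220 + 130 = 350
  van 6: 170 + 130 = 300
  van 7: 80 = 80
No arrangement into 6 vans stays within capacity, so 7 is optimal.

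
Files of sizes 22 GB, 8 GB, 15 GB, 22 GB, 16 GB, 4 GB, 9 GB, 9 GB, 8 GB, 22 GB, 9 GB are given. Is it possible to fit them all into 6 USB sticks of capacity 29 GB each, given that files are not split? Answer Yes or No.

Yes

A valid assignment using 6 USB sticks:
  USB stick 1: 22 + 4 = 26
  USB stick 2: 22 = 22
  USB stick 3: 22 = 22
  USB stick 4: 16 + 9 = 25
  USB stick 5: 15 + 9 = 24
  USB stick 6: 9 + 8 + 8 = 25
Every load is within 29 GB, so 6 USB sticks suffice.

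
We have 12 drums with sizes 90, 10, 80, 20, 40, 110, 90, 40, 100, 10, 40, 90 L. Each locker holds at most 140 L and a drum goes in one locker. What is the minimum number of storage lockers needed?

6

Total = 110 + 100 + 90 + 90 + 90 + 80 + 40 + 40 + 40 + 20 + 10 + 10 = 720 L.
Lower bound: ⌈720/140⌉ = 6 storage lockers.
A packing using 6 storage lockers:
  locker 1: 110 + 20 + 10 = 140
  locker 2: 100 + 40 = 140
  locker 3: 90 + 40 + 10 = 140
  locker 4: 90 + 40 = 130
  locker 5: 90 = 90
  locker 6: 80 = 80
This matches the lower bound, so 6 is optimal.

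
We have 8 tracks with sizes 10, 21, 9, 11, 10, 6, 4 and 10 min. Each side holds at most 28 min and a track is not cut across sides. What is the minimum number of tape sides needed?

Total = 21 + 11 + 10 + 10 + 10 + 9 + 6 + 4 = 81 min.
Lower bound: ⌈81/28⌉ = 3 tape sides.
A packing using 4 tape sides:
  side 1: 21 + 6 = 27
  side 2: 11 + 10 + 4 = 25
  side 3: 10 + 10 = 20
  side 4: 9 = 9
No arrangement into 3 tape sides stays within capacity, so 4 is optimal.

4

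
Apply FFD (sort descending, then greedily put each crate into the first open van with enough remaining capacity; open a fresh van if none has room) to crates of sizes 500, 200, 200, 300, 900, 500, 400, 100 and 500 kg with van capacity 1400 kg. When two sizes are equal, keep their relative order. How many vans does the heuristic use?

3

Sorted descending: 900, 500, 500, 500, 400, 300, 200, 200, 100.
  900 → van 1 (new)  [load 900/1400]
  500 → van 1  [load 1400/1400]
  500 → van 2 (new)  [load 500/1400]
  500 → van 2  [load 1000/1400]
  400 → van 2  [load 1400/1400]
  300 → van 3 (new)  [load 300/1400]
  200 → van 3  [load 500/1400]
  200 → van 3  [load 700/1400]
  100 → van 3  [load 800/1400]
3 vans opened.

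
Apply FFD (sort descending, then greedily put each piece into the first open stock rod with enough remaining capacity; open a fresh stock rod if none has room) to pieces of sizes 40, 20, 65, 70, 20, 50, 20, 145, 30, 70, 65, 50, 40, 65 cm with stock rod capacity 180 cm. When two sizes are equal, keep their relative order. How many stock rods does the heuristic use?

Sorted descending: 145, 70, 70, 65, 65, 65, 50, 50, 40, 40, 30, 20, 20, 20.
  145 → stock rod 1 (new)  [load 145/180]
  70 → stock rod 2 (new)  [load 70/180]
  70 → stock rod 2  [load 140/180]
  65 → stock rod 3 (new)  [load 65/180]
  65 → stock rod 3  [load 130/180]
  65 → stock rod 4 (new)  [load 65/180]
  50 → stock rod 3  [load 180/180]
  50 → stock rod 4  [load 115/180]
  40 → stock rod 2  [load 180/180]
  40 → stock rod 4  [load 155/180]
  30 → stock rod 1  [load 175/180]
  20 → stock rod 4  [load 175/180]
  20 → stock rod 5 (new)  [load 20/180]
  20 → stock rod 5  [load 40/180]
5 stock rods opened.

5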